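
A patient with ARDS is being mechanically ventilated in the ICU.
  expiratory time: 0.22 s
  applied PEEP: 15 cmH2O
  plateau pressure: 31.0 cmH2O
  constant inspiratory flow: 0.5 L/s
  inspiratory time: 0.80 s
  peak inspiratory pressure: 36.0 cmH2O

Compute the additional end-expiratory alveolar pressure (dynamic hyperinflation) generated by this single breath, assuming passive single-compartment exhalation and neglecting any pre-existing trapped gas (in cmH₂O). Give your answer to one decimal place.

6.6

Vt = flow × Ti = 0.5 L/s × 0.80 s × 1000 mL/L = 400.0 mL.
R = (PIP − Pplat)/V̇ = (36.0 − 31.0) / 0.5 = 5.0/0.5 = 10.0 cmH2O·s/L.
C = Vt/(Pplat − PEEP) = 400.0 / (31.0 − 15) = 400.0/16.0 = 25.0 mL/cmH2O.
τ = R × C = 10.0 × 0.025 L/cmH2O = 0.25 s.
Fraction remaining = e^(−Te/τ) = e^(−0.22/0.25) = 0.4148; trapped volume = 400.0 × 0.4148 = 165.92 mL.
Additional alveolar pressure from trapping ≈ V_trapped / C = 165.92 / 25.0 = 6.637 cmH2O.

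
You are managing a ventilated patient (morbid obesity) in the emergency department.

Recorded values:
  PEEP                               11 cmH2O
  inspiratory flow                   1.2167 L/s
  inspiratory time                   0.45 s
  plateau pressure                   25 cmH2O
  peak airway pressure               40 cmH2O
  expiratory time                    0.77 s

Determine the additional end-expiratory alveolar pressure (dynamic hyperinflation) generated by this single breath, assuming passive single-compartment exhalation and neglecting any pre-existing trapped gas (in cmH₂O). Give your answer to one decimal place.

Vt = flow × Ti = 1.2167 L/s × 0.45 s × 1000 mL/L = 547.52 mL.
R = (PIP − Pplat)/V̇ = (40 − 25) / 1.2167 = 15.0/1.2167 = 12.328 cmH2O·s/L.
C = Vt/(Pplat − PEEP) = 547.52 / (25 − 11) = 547.52/14.0 = 39.109 mL/cmH2O.
τ = R × C = 12.328 × 0.03911 L/cmH2O = 0.4821 s.
Fraction remaining = e^(−Te/τ) = e^(−0.77/0.4821) = 0.2025; trapped volume = 547.52 × 0.2025 = 110.87 mL.
Additional alveolar pressure from trapping ≈ V_trapped / C = 110.87 / 39.109 = 2.835 cmH2O.

2.8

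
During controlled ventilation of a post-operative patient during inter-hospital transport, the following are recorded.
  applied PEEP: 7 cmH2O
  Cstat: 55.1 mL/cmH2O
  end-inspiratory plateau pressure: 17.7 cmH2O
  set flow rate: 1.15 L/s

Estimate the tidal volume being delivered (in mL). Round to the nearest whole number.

590

Vt = Cstat × (Pplat − PEEP) = 55.1 × (17.7 − 7) = 55.1 × 10.7 = 589.57 mL.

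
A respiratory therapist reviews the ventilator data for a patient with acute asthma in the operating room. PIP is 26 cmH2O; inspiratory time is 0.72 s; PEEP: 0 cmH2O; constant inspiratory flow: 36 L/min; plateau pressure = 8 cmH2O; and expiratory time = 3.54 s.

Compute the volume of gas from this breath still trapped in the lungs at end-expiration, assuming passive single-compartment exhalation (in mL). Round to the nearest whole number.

Flow: 36 L/min ÷ 60 = 0.6 L/s.
Vt = flow × Ti = 0.6 L/s × 0.72 s × 1000 mL/L = 432.0 mL.
R = (PIP − Pplat)/V̇ = (26 − 8) / 0.6 = 18.0/0.6 = 30.0 cmH2O·s/L.
C = Vt/(Pplat − PEEP) = 432.0 / (8 − 0) = 432.0/8.0 = 54.0 mL/cmH2O.
τ = R × C = 30.0 × 0.054 L/cmH2O = 1.62 s.
Fraction remaining = e^(−Te/τ) = e^(−3.54/1.62) = 0.1125.
Trapped volume = 432.0 × 0.1125 = 48.6 mL.

49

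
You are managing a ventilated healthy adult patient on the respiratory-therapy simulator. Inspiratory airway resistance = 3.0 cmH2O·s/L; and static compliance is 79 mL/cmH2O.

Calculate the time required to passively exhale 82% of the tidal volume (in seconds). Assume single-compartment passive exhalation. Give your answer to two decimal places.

τ = R × C = 3.0 × 79 mL/cmH2O = 3.0 × 0.079 L/cmH2O = 0.237 s.
Exhaled fraction f = 1 − e^(−t/τ) → t = −τ·ln(1 − f) = −0.237·ln(0.18) = 0.4064 s.

0.41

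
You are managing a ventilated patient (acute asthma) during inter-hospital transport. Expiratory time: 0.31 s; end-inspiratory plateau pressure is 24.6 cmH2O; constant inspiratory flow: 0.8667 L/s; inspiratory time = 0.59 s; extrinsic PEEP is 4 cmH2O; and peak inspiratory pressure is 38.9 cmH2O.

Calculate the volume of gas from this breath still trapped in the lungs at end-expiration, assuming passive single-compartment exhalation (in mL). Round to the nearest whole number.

Vt = flow × Ti = 0.8667 L/s × 0.59 s × 1000 mL/L = 511.35 mL.
R = (PIP − Pplat)/V̇ = (38.9 − 24.6) / 0.8667 = 14.3/0.8667 = 16.499 cmH2O·s/L.
C = Vt/(Pplat − PEEP) = 511.35 / (24.6 − 4) = 511.35/20.6 = 24.823 mL/cmH2O.
τ = R × C = 16.499 × 0.02482 L/cmH2O = 0.4095 s.
Fraction remaining = e^(−Te/τ) = e^(−0.31/0.4095) = 0.4691.
Trapped volume = 511.35 × 0.4691 = 239.87 mL.

240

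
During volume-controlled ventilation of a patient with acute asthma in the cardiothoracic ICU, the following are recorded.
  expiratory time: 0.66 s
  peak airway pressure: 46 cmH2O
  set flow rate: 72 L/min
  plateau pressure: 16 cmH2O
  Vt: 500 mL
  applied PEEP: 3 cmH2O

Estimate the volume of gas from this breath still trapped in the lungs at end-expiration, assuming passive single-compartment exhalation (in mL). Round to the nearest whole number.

Flow: 72 L/min ÷ 60 = 1.2 L/s.
R = (PIP − Pplat)/V̇ = (46 − 16) / 1.2 = 30.0/1.2 = 25.0 cmH2O·s/L.
C = Vt/(Pplat − PEEP) = 500.0 / (16 − 3) = 500.0/13.0 = 38.462 mL/cmH2O.
τ = R × C = 25.0 × 0.03846 L/cmH2O = 0.9615 s.
Fraction remaining = e^(−Te/τ) = e^(−0.66/0.9615) = 0.5034.
Trapped volume = 500.0 × 0.5034 = 251.7 mL.

252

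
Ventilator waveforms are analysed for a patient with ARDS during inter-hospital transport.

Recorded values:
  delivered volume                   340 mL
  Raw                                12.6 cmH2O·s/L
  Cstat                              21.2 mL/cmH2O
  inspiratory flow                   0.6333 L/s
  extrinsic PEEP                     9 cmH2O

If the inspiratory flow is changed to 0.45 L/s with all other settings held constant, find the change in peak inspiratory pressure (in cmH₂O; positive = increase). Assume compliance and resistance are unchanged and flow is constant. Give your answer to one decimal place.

PIP = Vt/C + R·V̇ + PEEP (constant-flow equation of motion).
Only the resistive term changes: ΔPIP = R × ΔV̇ = 12.6 × (0.45 − 0.6333) = 12.6 × -0.1833 = -2.31 cmH2O.

-2.3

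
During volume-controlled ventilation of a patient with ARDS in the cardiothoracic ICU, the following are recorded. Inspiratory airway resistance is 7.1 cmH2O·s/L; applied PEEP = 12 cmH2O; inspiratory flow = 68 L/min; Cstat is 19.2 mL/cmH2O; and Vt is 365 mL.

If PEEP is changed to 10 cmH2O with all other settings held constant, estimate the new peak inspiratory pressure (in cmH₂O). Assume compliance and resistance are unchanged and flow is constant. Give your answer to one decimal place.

Flow: 68 L/min ÷ 60 = 1.1333 L/s.
PIP = Vt/C + R·V̇ + PEEP (constant-flow equation of motion).
Only the baseline term changes: ΔPIP = ΔPEEP = 10 − 12 = -2.0 cmH2O.
Original PIP = 365/19.2 + 7.1×1.1333 + 12 = 39.057 cmH2O; new PIP = 39.057 + (-2.0) = 37.057 cmH2O.

37.1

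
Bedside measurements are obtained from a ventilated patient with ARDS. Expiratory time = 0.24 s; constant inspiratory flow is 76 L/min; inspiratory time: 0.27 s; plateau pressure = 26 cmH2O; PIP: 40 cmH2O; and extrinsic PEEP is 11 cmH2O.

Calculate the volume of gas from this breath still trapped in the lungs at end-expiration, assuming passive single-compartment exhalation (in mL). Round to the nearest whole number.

Flow: 76 L/min ÷ 60 = 1.2667 L/s.
Vt = flow × Ti = 1.2667 L/s × 0.27 s × 1000 mL/L = 342.01 mL.
R = (PIP − Pplat)/V̇ = (40 − 26) / 1.2667 = 14.0/1.2667 = 11.052 cmH2O·s/L.
C = Vt/(Pplat − PEEP) = 342.01 / (26 − 11) = 342.01/15.0 = 22.801 mL/cmH2O.
τ = R × C = 11.052 × 0.0228 L/cmH2O = 0.252 s.
Fraction remaining = e^(−Te/τ) = e^(−0.24/0.252) = 0.3858.
Trapped volume = 342.01 × 0.3858 = 131.95 mL.

132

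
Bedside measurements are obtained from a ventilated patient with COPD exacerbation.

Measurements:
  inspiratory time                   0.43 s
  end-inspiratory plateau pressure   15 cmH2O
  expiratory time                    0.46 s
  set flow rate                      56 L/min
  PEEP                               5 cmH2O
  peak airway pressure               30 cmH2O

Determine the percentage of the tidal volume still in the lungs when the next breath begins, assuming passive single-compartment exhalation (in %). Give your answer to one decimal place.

49.0

Flow: 56 L/min ÷ 60 = 0.9333 L/s.
Vt = flow × Ti = 0.9333 L/s × 0.43 s × 1000 mL/L = 401.32 mL.
R = (PIP − Pplat)/V̇ = (30 − 15) / 0.9333 = 15.0/0.9333 = 16.072 cmH2O·s/L.
C = Vt/(Pplat − PEEP) = 401.32 / (15 − 5) = 401.32/10.0 = 40.132 mL/cmH2O.
τ = R × C = 16.072 × 0.04013 L/cmH2O = 0.645 s.
Fraction remaining at end-expiration = e^(−Te/τ) = e^(−0.46/0.645) = 0.4901 → 49.01%.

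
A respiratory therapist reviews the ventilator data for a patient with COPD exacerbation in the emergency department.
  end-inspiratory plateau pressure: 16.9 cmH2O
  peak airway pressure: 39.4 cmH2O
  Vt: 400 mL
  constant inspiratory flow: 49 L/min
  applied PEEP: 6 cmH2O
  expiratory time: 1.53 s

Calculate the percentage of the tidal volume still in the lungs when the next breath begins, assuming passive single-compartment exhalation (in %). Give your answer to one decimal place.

22.0

Flow: 49 L/min ÷ 60 = 0.8167 L/s.
R = (PIP − Pplat)/V̇ = (39.4 − 16.9) / 0.8167 = 22.5/0.8167 = 27.55 cmH2O·s/L.
C = Vt/(Pplat − PEEP) = 400.0 / (16.9 − 6) = 400.0/10.9 = 36.697 mL/cmH2O.
τ = R × C = 27.55 × 0.0367 L/cmH2O = 1.011 s.
Fraction remaining at end-expiration = e^(−Te/τ) = e^(−1.53/1.011) = 0.2202 → 22.02%.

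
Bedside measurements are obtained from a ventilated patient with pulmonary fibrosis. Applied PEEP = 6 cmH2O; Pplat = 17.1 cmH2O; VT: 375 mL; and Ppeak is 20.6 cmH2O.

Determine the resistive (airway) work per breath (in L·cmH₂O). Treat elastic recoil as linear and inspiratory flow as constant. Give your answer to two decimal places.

1.31

With constant inspiratory flow the resistive pressure is constant at PIP − Pplat = 20.6 − 17.1 = 3.5 cmH2O, so resistive work = 3.5 × 0.375 = 1.313 L·cmH2O.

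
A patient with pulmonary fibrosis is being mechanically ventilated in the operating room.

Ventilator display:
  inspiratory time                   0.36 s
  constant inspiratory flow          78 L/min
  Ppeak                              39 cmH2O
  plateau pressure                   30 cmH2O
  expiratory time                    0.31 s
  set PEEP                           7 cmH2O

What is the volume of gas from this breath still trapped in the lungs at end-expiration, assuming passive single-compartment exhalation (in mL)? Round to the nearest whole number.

52

Flow: 78 L/min ÷ 60 = 1.3 L/s.
Vt = flow × Ti = 1.3 L/s × 0.36 s × 1000 mL/L = 468.0 mL.
R = (PIP − Pplat)/V̇ = (39 − 30) / 1.3 = 9.0/1.3 = 6.923 cmH2O·s/L.
C = Vt/(Pplat − PEEP) = 468.0 / (30 − 7) = 468.0/23.0 = 20.348 mL/cmH2O.
τ = R × C = 6.923 × 0.02035 L/cmH2O = 0.1409 s.
Fraction remaining = e^(−Te/τ) = e^(−0.31/0.1409) = 0.1108.
Trapped volume = 468.0 × 0.1108 = 51.854 mL.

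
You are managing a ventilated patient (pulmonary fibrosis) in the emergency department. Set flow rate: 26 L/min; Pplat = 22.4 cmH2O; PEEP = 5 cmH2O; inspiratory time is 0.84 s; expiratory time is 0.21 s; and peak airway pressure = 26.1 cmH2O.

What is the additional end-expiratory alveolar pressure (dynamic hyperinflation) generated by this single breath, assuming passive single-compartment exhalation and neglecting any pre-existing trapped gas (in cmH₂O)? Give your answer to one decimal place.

5.4

Flow: 26 L/min ÷ 60 = 0.4333 L/s.
Vt = flow × Ti = 0.4333 L/s × 0.84 s × 1000 mL/L = 363.97 mL.
R = (PIP − Pplat)/V̇ = (26.1 − 22.4) / 0.4333 = 3.7/0.4333 = 8.539 cmH2O·s/L.
C = Vt/(Pplat − PEEP) = 363.97 / (22.4 − 5) = 363.97/17.4 = 20.918 mL/cmH2O.
τ = R × C = 8.539 × 0.02092 L/cmH2O = 0.1786 s.
Fraction remaining = e^(−Te/τ) = e^(−0.21/0.1786) = 0.3086; trapped volume = 363.97 × 0.3086 = 112.32 mL.
Additional alveolar pressure from trapping ≈ V_trapped / C = 112.32 / 20.918 = 5.37 cmH2O.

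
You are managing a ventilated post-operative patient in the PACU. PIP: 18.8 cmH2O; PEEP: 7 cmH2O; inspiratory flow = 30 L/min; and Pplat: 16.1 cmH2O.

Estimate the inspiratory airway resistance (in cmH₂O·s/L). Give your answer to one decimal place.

Flow: 30 L/min ÷ 60 = 0.5 L/s.
Raw = (PIP − Pplat) / flow = (18.8 − 16.1) / 0.5 = 2.7 / 0.5 = 5.4 cmH2O·s/L.

5.4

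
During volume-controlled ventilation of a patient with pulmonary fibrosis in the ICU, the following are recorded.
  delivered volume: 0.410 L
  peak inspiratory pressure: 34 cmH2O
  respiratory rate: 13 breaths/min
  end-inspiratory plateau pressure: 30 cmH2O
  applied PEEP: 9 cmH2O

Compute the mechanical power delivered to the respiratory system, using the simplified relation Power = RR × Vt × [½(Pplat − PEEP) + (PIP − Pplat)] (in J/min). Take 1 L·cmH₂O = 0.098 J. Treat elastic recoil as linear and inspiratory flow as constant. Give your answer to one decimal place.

Per-breath work = Vt × [½(Pplat−PEEP) + (PIP−Pplat)] = 0.410 × [0.5×21.0 + 4.0] = 0.410 × 14.5 = 5.945 L·cmH2O.
Power = 13 × 5.945 = 77.285 L·cmH2O/min.
× 0.098 J/(L·cmH2O) → 7.574 J/min.

7.6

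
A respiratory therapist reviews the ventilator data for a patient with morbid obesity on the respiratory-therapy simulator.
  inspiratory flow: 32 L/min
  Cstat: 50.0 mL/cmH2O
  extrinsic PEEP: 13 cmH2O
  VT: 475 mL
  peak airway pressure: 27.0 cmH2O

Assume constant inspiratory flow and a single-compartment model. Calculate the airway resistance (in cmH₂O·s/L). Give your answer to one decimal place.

Flow: 32 L/min ÷ 60 = 0.5333 L/s.
Equation of motion (constant flow): PIP = Vt/C + R·V̇ + PEEP.
R·V̇ = PIP − Vt/C − PEEP = 27.0 − 475/50.0 − 13 = 27.0 − 9.5 − 13 = 4.5 cmH2O.
R = 4.5 / 0.5333 = 8.438 cmH2O·s/L.

8.4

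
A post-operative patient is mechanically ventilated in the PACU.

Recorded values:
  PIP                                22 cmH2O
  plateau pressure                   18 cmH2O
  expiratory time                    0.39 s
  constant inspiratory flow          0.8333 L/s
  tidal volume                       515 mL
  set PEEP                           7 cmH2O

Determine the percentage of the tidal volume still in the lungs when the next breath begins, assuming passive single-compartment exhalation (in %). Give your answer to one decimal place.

R = (PIP − Pplat)/V̇ = (22 − 18) / 0.8333 = 4.0/0.8333 = 4.8 cmH2O·s/L.
C = Vt/(Pplat − PEEP) = 515.0 / (18 − 7) = 515.0/11.0 = 46.818 mL/cmH2O.
τ = R × C = 4.8 × 0.04682 L/cmH2O = 0.2247 s.
Fraction remaining at end-expiration = e^(−Te/τ) = e^(−0.39/0.2247) = 0.1763 → 17.63%.

17.6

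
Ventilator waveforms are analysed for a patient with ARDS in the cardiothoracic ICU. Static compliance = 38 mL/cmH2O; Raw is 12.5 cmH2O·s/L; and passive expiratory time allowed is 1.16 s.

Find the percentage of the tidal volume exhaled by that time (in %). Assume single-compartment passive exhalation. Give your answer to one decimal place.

91.3

τ = R × C = 12.5 × 38 mL/cmH2O = 12.5 × 0.038 L/cmH2O = 0.475 s.
Passive exhalation: V(t)/V₀ = e^(−t/τ) = e^(−1.16/0.475) = 0.08698.
Fraction exhaled = 1 − 0.08698 = 0.913 → 91.3%.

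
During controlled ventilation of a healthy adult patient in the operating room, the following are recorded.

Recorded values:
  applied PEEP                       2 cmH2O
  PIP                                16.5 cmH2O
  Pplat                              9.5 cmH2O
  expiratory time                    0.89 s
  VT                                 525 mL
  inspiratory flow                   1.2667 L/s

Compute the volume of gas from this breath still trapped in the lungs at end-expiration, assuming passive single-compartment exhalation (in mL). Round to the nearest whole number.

53

R = (PIP − Pplat)/V̇ = (16.5 − 9.5) / 1.2667 = 7.0/1.2667 = 5.526 cmH2O·s/L.
C = Vt/(Pplat − PEEP) = 525.0 / (9.5 − 2) = 525.0/7.5 = 70.0 mL/cmH2O.
τ = R × C = 5.526 × 0.07 L/cmH2O = 0.3868 s.
Fraction remaining = e^(−Te/τ) = e^(−0.89/0.3868) = 0.1002.
Trapped volume = 525.0 × 0.1002 = 52.605 mL.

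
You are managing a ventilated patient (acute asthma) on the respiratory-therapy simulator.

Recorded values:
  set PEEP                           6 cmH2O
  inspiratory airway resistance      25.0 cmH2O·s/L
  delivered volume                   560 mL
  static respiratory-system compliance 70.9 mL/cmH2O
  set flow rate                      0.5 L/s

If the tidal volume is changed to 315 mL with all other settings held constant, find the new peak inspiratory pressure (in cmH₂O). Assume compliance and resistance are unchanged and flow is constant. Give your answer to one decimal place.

PIP = Vt/C + R·V̇ + PEEP (constant-flow equation of motion).
Only the elastic term changes: ΔPIP = ΔVt / C = (315 − 560) / 70.9 = -3.456 cmH2O.
Original PIP = 560/70.9 + 25.0×0.5 + 6 = 26.398 cmH2O; new PIP = 26.398 + (-3.456) = 22.942 cmH2O.

22.9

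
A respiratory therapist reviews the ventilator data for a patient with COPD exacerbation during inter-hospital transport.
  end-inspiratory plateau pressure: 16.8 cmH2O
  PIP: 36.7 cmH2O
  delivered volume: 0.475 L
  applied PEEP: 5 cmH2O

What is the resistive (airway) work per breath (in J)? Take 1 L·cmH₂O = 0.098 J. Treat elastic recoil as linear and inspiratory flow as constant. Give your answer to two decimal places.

0.93

With constant inspiratory flow the resistive pressure is constant at PIP − Pplat = 36.7 − 16.8 = 19.9 cmH2O, so resistive work = 19.9 × 0.475 = 9.453 L·cmH2O.
× 0.098 J/(L·cmH2O) → 0.9264 J.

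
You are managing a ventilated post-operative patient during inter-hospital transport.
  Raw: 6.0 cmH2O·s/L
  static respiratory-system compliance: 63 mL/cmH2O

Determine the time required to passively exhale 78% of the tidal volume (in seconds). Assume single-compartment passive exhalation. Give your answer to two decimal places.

0.57

τ = R × C = 6.0 × 63 mL/cmH2O = 6.0 × 0.063 L/cmH2O = 0.378 s.
Exhaled fraction f = 1 − e^(−t/τ) → t = −τ·ln(1 − f) = −0.378·ln(0.22) = 0.5723 s.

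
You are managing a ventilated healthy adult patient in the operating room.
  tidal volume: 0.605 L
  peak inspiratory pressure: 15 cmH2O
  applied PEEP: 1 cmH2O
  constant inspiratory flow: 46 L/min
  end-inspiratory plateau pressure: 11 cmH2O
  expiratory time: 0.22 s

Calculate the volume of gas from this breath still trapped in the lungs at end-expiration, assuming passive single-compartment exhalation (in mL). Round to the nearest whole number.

Flow: 46 L/min ÷ 60 = 0.7667 L/s.
R = (PIP − Pplat)/V̇ = (15 − 11) / 0.7667 = 4.0/0.7667 = 5.217 cmH2O·s/L.
C = Vt/(Pplat − PEEP) = 605.0 / (11 − 1) = 605.0/10.0 = 60.5 mL/cmH2O.
τ = R × C = 5.217 × 0.0605 L/cmH2O = 0.3156 s.
Fraction remaining = e^(−Te/τ) = e^(−0.22/0.3156) = 0.498.
Trapped volume = 605.0 × 0.498 = 301.29 mL.

301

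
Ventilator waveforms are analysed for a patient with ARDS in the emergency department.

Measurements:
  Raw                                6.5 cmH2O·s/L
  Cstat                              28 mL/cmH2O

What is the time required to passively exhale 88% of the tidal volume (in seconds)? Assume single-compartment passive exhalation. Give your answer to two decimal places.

τ = R × C = 6.5 × 28 mL/cmH2O = 6.5 × 0.028 L/cmH2O = 0.182 s.
Exhaled fraction f = 1 − e^(−t/τ) → t = −τ·ln(1 − f) = −0.182·ln(0.12) = 0.3859 s.

0.39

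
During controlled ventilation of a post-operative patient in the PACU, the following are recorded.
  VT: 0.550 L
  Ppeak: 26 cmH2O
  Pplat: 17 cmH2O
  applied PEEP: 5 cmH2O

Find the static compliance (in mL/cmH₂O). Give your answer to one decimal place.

Cstat = Vt / (Pplat − PEEP) = 550 / (17 − 5) = 550 / 12.0 = 45.833 mL/cmH2O.

45.8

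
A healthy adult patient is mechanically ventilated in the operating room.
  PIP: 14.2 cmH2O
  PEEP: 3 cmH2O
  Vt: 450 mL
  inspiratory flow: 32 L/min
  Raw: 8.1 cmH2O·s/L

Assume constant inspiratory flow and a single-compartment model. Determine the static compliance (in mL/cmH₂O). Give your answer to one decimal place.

65.4

Flow: 32 L/min ÷ 60 = 0.5333 L/s.
Equation of motion (constant flow): PIP = Vt/C + R·V̇ + PEEP.
Vt/C = PIP − R·V̇ − PEEP = 14.2 − 8.1×0.5333 − 3 = 14.2 − 4.32 − 3 = 6.88 cmH2O.
C = Vt / 6.88 = 450 / 6.88 = 65.407 mL/cmH2O.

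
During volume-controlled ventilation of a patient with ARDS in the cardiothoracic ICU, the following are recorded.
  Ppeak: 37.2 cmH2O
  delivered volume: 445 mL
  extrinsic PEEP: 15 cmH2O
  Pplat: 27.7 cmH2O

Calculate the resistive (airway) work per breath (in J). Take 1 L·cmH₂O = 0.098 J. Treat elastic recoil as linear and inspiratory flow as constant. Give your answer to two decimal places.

With constant inspiratory flow the resistive pressure is constant at PIP − Pplat = 37.2 − 27.7 = 9.5 cmH2O, so resistive work = 9.5 × 0.445 = 4.228 L·cmH2O.
× 0.098 J/(L·cmH2O) → 0.4143 J.

0.41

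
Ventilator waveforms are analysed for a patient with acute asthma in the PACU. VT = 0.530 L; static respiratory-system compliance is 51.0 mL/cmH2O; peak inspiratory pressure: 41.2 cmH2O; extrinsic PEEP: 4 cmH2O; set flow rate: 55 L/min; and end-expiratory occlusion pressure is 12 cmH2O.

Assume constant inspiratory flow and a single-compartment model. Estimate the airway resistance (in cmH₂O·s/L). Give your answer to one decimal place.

20.5

Flow: 55 L/min ÷ 60 = 0.9167 L/s.
Total PEEP = 12 cmH2O (set 4 + intrinsic 8); this is the baseline alveolar pressure.
Equation of motion (constant flow): PIP = Vt/C + R·V̇ + PEEP.
R·V̇ = PIP − Vt/C − PEEP = 41.2 − 530/51.0 − 12 = 41.2 − 10.392 − 12 = 18.808 cmH2O.
R = 18.808 / 0.9167 = 20.517 cmH2O·s/L.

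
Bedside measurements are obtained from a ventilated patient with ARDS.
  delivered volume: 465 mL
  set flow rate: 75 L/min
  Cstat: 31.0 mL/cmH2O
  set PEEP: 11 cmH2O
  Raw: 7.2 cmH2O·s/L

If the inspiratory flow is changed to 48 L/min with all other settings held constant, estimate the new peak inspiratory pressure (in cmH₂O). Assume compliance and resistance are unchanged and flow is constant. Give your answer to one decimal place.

Flow: 75 L/min ÷ 60 = 1.25 L/s.
New flow: 48 L/min ÷ 60 = 0.8 L/s.
PIP = Vt/C + R·V̇ + PEEP (constant-flow equation of motion).
Only the resistive term changes: ΔPIP = R × ΔV̇ = 7.2 × (0.8 − 1.25) = 7.2 × -0.45 = -3.24 cmH2O.
Original PIP = 465/31.0 + 7.2×1.25 + 11 = 35.0 cmH2O; new PIP = 35.0 + (-3.24) = 31.76 cmH2O.

31.8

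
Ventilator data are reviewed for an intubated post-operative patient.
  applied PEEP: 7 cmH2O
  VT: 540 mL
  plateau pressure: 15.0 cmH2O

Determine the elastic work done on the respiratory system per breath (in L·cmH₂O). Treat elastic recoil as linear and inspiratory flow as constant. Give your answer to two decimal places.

2.16

Elastic work ≈ ½ × (Pplat − PEEP) × Vt = 0.5 × (15.0 − 7) × 0.540 L = 0.5 × 8.0 × 0.540 = 2.16 L·cmH2O.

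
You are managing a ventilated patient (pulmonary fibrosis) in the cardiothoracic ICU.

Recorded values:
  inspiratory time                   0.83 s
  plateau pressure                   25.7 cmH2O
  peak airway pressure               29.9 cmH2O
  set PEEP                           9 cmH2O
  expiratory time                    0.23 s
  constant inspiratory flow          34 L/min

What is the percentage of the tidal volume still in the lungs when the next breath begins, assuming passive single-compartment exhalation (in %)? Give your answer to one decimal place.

33.2

Flow: 34 L/min ÷ 60 = 0.5667 L/s.
Vt = flow × Ti = 0.5667 L/s × 0.83 s × 1000 mL/L = 470.36 mL.
R = (PIP − Pplat)/V̇ = (29.9 − 25.7) / 0.5667 = 4.2/0.5667 = 7.411 cmH2O·s/L.
C = Vt/(Pplat − PEEP) = 470.36 / (25.7 − 9) = 470.36/16.7 = 28.165 mL/cmH2O.
τ = R × C = 7.411 × 0.02817 L/cmH2O = 0.2088 s.
Fraction remaining at end-expiration = e^(−Te/τ) = e^(−0.23/0.2088) = 0.3324 → 33.24%.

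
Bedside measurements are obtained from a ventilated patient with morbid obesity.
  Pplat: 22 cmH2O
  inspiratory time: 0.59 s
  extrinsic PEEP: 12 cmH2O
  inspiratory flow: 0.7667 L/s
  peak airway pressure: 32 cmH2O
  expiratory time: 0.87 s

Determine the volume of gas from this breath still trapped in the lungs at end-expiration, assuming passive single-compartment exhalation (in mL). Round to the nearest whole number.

Vt = flow × Ti = 0.7667 L/s × 0.59 s × 1000 mL/L = 452.35 mL.
R = (PIP − Pplat)/V̇ = (32 − 22) / 0.7667 = 10.0/0.7667 = 13.043 cmH2O·s/L.
C = Vt/(Pplat − PEEP) = 452.35 / (22 − 12) = 452.35/10.0 = 45.235 mL/cmH2O.
τ = R × C = 13.043 × 0.04524 L/cmH2O = 0.5901 s.
Fraction remaining = e^(−Te/τ) = e^(−0.87/0.5901) = 0.2289.
Trapped volume = 452.35 × 0.2289 = 103.54 mL.

104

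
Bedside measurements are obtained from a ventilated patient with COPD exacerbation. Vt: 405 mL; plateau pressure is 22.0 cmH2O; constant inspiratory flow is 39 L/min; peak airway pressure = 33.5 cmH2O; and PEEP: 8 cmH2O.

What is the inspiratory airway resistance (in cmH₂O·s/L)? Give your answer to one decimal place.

17.7

Flow: 39 L/min ÷ 60 = 0.65 L/s.
Raw = (PIP − Pplat) / flow = (33.5 − 22.0) / 0.65 = 11.5 / 0.65 = 17.692 cmH2O·s/L.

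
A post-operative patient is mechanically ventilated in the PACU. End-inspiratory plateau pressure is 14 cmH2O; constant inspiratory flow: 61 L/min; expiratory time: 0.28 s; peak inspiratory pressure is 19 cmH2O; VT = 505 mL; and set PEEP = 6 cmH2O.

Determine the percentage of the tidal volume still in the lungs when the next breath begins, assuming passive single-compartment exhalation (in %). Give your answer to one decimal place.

40.6

Flow: 61 L/min ÷ 60 = 1.0167 L/s.
R = (PIP − Pplat)/V̇ = (19 − 14) / 1.0167 = 5.0/1.0167 = 4.918 cmH2O·s/L.
C = Vt/(Pplat − PEEP) = 505.0 / (14 − 6) = 505.0/8.0 = 63.125 mL/cmH2O.
τ = R × C = 4.918 × 0.06313 L/cmH2O = 0.3105 s.
Fraction remaining at end-expiration = e^(−Te/τ) = e^(−0.28/0.3105) = 0.4059 → 40.59%.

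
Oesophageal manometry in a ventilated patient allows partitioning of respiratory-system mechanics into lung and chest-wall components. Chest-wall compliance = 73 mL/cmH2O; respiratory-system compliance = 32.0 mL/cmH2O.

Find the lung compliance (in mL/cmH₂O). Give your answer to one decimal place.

57.0

1/CL = 1/Crs − 1/Ccw.
1/CL = 1/32.0 − 1/73 = 0.01755.
CL = 56.98 mL/cmH2O.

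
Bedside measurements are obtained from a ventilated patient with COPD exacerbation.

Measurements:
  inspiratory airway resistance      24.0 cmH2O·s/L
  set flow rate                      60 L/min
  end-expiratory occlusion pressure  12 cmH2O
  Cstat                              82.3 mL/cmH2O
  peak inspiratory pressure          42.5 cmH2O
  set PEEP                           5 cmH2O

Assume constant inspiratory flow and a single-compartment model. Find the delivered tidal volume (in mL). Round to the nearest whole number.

Flow: 60 L/min ÷ 60 = 1 L/s.
Total PEEP = 12 cmH2O (set 5 + intrinsic 7); this is the baseline alveolar pressure.
Equation of motion (constant flow): PIP = Vt/C + R·V̇ + PEEP.
Vt/C = PIP − R·V̇ − PEEP = 42.5 − 24.0 − 12 = 6.5 cmH2O.
Vt = C × 6.5 = 82.3 × 6.5 = 534.95 mL.

535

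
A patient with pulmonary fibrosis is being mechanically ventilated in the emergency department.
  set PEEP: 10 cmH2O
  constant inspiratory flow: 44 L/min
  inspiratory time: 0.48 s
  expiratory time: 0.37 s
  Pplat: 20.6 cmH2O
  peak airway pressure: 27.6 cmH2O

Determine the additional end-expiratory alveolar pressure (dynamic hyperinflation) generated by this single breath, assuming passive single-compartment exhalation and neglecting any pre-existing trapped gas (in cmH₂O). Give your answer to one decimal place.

Flow: 44 L/min ÷ 60 = 0.7333 L/s.
Vt = flow × Ti = 0.7333 L/s × 0.48 s × 1000 mL/L = 351.98 mL.
R = (PIP − Pplat)/V̇ = (27.6 − 20.6) / 0.7333 = 7.0/0.7333 = 9.546 cmH2O·s/L.
C = Vt/(Pplat − PEEP) = 351.98 / (20.6 − 10) = 351.98/10.6 = 33.206 mL/cmH2O.
τ = R × C = 9.546 × 0.03321 L/cmH2O = 0.317 s.
Fraction remaining = e^(−Te/τ) = e^(−0.37/0.317) = 0.3112; trapped volume = 351.98 × 0.3112 = 109.54 mL.
Additional alveolar pressure from trapping ≈ V_trapped / C = 109.54 / 33.206 = 3.299 cmH2O.

3.3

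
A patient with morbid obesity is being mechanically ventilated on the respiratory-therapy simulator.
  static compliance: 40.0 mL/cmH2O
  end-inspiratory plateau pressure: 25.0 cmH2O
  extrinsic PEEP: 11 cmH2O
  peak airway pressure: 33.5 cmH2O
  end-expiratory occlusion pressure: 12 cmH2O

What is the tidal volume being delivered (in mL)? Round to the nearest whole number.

End-expiratory occlusion gives total PEEP = 12 cmH2O (intrinsic PEEP = 12 − 11 = 1). Use total PEEP for the elastic gradient.
Vt = Cstat × (Pplat − PEEPtotal) = 40.0 × (25.0 − 12) = 40.0 × 13.0 = 520.0 mL.

520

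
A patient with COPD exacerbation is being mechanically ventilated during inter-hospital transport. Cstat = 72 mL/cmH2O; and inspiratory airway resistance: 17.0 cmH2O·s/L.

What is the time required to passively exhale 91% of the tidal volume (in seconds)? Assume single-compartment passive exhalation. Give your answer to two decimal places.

τ = R × C = 17.0 × 72 mL/cmH2O = 17.0 × 0.072 L/cmH2O = 1.224 s.
Exhaled fraction f = 1 − e^(−t/τ) → t = −τ·ln(1 − f) = −1.224·ln(0.09) = 2.947 s.

2.95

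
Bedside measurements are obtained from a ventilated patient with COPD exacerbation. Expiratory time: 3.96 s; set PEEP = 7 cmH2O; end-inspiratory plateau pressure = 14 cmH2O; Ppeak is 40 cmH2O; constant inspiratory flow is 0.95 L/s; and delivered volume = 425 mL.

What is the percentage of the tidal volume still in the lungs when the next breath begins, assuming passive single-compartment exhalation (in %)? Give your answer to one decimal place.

R = (PIP − Pplat)/V̇ = (40 − 14) / 0.95 = 26.0/0.95 = 27.368 cmH2O·s/L.
C = Vt/(Pplat − PEEP) = 425.0 / (14 − 7) = 425.0/7.0 = 60.714 mL/cmH2O.
τ = R × C = 27.368 × 0.06071 L/cmH2O = 1.662 s.
Fraction remaining at end-expiration = e^(−Te/τ) = e^(−3.96/1.662) = 0.0923 → 9.23%.

9.2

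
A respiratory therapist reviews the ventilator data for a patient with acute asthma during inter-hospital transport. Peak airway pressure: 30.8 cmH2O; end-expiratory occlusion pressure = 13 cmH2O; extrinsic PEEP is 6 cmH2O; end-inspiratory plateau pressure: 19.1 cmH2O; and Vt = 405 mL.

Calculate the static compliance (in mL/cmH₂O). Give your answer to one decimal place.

66.4

End-expiratory occlusion gives total PEEP = 13 cmH2O (intrinsic PEEP = 13 − 6 = 7). Use total PEEP for the elastic gradient.
Cstat = Vt / (Pplat − PEEPtotal) = 405 / (19.1 − 13) = 405 / 6.1 = 66.393 mL/cmH2O.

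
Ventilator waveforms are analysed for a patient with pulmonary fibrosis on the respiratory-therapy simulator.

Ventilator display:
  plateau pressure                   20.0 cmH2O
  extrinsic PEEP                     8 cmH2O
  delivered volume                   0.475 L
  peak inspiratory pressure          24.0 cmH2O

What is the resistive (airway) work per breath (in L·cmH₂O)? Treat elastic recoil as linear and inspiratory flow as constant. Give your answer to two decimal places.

With constant inspiratory flow the resistive pressure is constant at PIP − Pplat = 24.0 − 20.0 = 4.0 cmH2O, so resistive work = 4.0 × 0.475 = 1.9 L·cmH2O.

1.90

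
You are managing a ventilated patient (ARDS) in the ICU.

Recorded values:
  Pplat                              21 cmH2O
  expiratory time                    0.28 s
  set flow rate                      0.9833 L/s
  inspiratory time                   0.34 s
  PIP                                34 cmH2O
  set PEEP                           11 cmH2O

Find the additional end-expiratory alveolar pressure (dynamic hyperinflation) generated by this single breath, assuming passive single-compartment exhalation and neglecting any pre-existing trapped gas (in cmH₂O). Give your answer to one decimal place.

5.3

Vt = flow × Ti = 0.9833 L/s × 0.34 s × 1000 mL/L = 334.32 mL.
R = (PIP − Pplat)/V̇ = (34 − 21) / 0.9833 = 13.0/0.9833 = 13.221 cmH2O·s/L.
C = Vt/(Pplat − PEEP) = 334.32 / (21 − 11) = 334.32/10.0 = 33.432 mL/cmH2O.
τ = R × C = 13.221 × 0.03343 L/cmH2O = 0.442 s.
Fraction remaining = e^(−Te/τ) = e^(−0.28/0.442) = 0.5307; trapped volume = 334.32 × 0.5307 = 177.42 mL.
Additional alveolar pressure from trapping ≈ V_trapped / C = 177.42 / 33.432 = 5.307 cmH2O.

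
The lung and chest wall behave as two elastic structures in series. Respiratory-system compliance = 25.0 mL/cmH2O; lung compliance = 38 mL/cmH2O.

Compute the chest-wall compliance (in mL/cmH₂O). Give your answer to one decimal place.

1/Ccw = 1/Crs − 1/CL.
1/Ccw = 1/25.0 − 1/38 = 0.01368.
Ccw = 73.099 mL/cmH2O.

73.1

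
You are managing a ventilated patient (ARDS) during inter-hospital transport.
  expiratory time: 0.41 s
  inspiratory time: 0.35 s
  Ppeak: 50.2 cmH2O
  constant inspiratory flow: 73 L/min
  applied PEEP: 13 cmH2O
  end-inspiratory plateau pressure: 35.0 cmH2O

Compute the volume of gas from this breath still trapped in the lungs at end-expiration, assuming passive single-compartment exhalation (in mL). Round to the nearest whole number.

Flow: 73 L/min ÷ 60 = 1.2167 L/s.
Vt = flow × Ti = 1.2167 L/s × 0.35 s × 1000 mL/L = 425.85 mL.
R = (PIP − Pplat)/V̇ = (50.2 − 35.0) / 1.2167 = 15.2/1.2167 = 12.493 cmH2O·s/L.
C = Vt/(Pplat − PEEP) = 425.85 / (35.0 − 13) = 425.85/22.0 = 19.357 mL/cmH2O.
τ = R × C = 12.493 × 0.01936 L/cmH2O = 0.2419 s.
Fraction remaining = e^(−Te/τ) = e^(−0.41/0.2419) = 0.1836.
Trapped volume = 425.85 × 0.1836 = 78.186 mL.

78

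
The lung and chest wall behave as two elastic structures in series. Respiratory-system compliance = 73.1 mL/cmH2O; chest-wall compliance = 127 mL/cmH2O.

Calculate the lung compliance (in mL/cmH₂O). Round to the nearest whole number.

172

1/CL = 1/Crs − 1/Ccw.
1/CL = 1/73.1 − 1/127 = 0.005806.
CL = 172.24 mL/cmH2O.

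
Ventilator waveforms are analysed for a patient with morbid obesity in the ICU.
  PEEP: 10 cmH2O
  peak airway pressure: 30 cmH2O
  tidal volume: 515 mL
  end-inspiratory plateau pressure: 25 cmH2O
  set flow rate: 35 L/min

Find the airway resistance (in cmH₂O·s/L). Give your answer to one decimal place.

Flow: 35 L/min ÷ 60 = 0.5833 L/s.
Raw = (PIP − Pplat) / flow = (30 − 25) / 0.5833 = 5.0 / 0.5833 = 8.572 cmH2O·s/L.

8.6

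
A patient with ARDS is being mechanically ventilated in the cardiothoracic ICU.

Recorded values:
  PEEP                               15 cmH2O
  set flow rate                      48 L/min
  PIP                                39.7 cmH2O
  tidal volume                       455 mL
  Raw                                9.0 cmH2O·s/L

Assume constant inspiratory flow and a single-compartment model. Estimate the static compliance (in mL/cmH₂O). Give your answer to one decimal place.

Flow: 48 L/min ÷ 60 = 0.8 L/s.
Equation of motion (constant flow): PIP = Vt/C + R·V̇ + PEEP.
Vt/C = PIP − R·V̇ − PEEP = 39.7 − 9.0×0.8 − 15 = 39.7 − 7.2 − 15 = 17.5 cmH2O.
C = Vt / 17.5 = 455 / 17.5 = 26.0 mL/cmH2O.

26.0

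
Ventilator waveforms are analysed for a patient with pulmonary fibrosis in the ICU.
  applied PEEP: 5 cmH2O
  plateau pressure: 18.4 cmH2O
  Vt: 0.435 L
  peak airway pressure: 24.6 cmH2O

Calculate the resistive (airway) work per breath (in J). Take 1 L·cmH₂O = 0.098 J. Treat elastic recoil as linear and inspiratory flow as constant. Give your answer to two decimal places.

With constant inspiratory flow the resistive pressure is constant at PIP − Pplat = 24.6 − 18.4 = 6.2 cmH2O, so resistive work = 6.2 × 0.435 = 2.697 L·cmH2O.
× 0.098 J/(L·cmH2O) → 0.2643 J.

0.26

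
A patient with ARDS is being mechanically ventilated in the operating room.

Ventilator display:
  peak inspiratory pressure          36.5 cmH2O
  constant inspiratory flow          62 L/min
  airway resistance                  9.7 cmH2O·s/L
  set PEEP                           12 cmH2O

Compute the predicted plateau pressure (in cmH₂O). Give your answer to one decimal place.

Flow: 62 L/min ÷ 60 = 1.0333 L/s.
Pplat = PIP − Raw × flow = 36.5 − 9.7 × 1.0333 = 36.5 − 10.023 = 26.477 cmH2O.

26.5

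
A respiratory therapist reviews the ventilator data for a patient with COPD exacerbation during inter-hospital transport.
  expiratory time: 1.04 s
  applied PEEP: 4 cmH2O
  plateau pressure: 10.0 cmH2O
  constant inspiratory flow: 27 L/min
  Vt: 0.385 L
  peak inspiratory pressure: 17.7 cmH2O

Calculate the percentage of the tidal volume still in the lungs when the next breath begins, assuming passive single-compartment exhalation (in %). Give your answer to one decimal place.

Flow: 27 L/min ÷ 60 = 0.45 L/s.
R = (PIP − Pplat)/V̇ = (17.7 − 10.0) / 0.45 = 7.7/0.45 = 17.111 cmH2O·s/L.
C = Vt/(Pplat − PEEP) = 385.0 / (10.0 − 4) = 385.0/6.0 = 64.167 mL/cmH2O.
τ = R × C = 17.111 × 0.06417 L/cmH2O = 1.098 s.
Fraction remaining at end-expiration = e^(−Te/τ) = e^(−1.04/1.098) = 0.3878 → 38.78%.

38.8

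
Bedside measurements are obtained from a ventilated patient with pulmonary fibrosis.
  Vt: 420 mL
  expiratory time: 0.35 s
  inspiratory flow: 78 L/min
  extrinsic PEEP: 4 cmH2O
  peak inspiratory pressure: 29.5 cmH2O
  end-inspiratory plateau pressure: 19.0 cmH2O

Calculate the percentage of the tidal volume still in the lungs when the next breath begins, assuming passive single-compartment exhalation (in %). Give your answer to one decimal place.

21.3

Flow: 78 L/min ÷ 60 = 1.3 L/s.
R = (PIP − Pplat)/V̇ = (29.5 − 19.0) / 1.3 = 10.5/1.3 = 8.077 cmH2O·s/L.
C = Vt/(Pplat − PEEP) = 420.0 / (19.0 − 4) = 420.0/15.0 = 28.0 mL/cmH2O.
τ = R × C = 8.077 × 0.028 L/cmH2O = 0.2262 s.
Fraction remaining at end-expiration = e^(−Te/τ) = e^(−0.35/0.2262) = 0.2128 → 21.28%.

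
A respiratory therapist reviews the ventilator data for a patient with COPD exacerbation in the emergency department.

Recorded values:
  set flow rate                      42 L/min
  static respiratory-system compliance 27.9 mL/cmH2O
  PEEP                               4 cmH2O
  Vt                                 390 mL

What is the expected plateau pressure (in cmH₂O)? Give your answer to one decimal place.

Pplat = PEEP + Vt / Cstat = 4 + 390 / 27.9 = 4 + 13.978 = 17.978 cmH2O.

18.0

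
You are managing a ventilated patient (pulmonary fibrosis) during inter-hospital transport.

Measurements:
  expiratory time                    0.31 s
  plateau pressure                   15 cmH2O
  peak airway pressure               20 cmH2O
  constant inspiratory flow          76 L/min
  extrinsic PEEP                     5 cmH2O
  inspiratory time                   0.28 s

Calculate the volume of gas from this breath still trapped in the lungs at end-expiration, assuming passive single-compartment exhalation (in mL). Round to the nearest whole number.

Flow: 76 L/min ÷ 60 = 1.2667 L/s.
Vt = flow × Ti = 1.2667 L/s × 0.28 s × 1000 mL/L = 354.68 mL.
R = (PIP − Pplat)/V̇ = (20 − 15) / 1.2667 = 5.0/1.2667 = 3.947 cmH2O·s/L.
C = Vt/(Pplat − PEEP) = 354.68 / (15 − 5) = 354.68/10.0 = 35.468 mL/cmH2O.
τ = R × C = 3.947 × 0.03547 L/cmH2O = 0.14 s.
Fraction remaining = e^(−Te/τ) = e^(−0.31/0.14) = 0.1092.
Trapped volume = 354.68 × 0.1092 = 38.731 mL.

39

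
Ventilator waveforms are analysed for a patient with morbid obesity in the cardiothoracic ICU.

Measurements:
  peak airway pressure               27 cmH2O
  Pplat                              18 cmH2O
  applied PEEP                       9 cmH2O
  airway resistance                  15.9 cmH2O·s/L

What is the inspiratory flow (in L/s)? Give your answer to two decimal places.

flow = (PIP − Pplat) / Raw = 9.0 / 15.9 = 0.566 L/s.

0.57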